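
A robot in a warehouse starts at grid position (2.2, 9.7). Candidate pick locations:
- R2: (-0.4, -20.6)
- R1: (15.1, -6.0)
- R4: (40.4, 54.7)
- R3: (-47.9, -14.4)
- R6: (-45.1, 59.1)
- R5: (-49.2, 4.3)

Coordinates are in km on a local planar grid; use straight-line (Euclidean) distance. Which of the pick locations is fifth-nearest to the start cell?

R4

Distance to each, sorted:
R1: 20.3 km
R2: 30.4 km
R5: 51.7 km
R3: 55.6 km
R4: 59.0 km
R6: 68.4 km
The fifth-nearest is R4 at 59.0 km.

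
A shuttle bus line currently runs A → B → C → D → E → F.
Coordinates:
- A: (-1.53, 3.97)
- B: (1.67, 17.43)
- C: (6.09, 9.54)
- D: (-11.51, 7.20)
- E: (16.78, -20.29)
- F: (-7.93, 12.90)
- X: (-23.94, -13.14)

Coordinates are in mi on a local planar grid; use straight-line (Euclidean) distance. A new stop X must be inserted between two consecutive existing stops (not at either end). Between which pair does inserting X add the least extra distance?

between D and E

Added distance for inserting X between each consecutive pair:
A–B: 54.2 mi
B–C: 68.5 mi
C–D: 43.7 mi
D–E: 25.7 mi
E–F: 30.5 mi
Smallest added distance is 25.7 mi, inserting between D and E.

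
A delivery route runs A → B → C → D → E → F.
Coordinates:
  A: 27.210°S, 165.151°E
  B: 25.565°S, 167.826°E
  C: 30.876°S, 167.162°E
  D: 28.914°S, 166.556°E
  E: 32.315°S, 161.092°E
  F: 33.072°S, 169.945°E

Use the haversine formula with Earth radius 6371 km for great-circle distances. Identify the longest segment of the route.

Leg distances:
A→B: 323.2 km
B→C: 594.1 km
C→D: 225.8 km
D→E: 645.1 km
E→F: 832.5 km
The longest leg is E–F at 832.5 km.

E–F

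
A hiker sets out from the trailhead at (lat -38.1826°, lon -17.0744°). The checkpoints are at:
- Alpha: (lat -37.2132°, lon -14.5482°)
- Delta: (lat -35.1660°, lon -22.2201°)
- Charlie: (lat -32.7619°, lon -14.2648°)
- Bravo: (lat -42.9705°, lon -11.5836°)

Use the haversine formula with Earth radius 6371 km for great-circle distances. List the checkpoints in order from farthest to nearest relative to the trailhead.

Bravo, Charlie, Delta, Alpha

Computing each great-circle distance from (lat -38.1826°, lon -17.0744°):
Bravo (lat -42.9705°, lon -11.5836°): 705.7 km
Charlie (lat -32.7619°, lon -14.2648°): 654.2 km
Delta (lat -35.1660°, lon -22.2201°): 568.3 km
Alpha (lat -37.2132°, lon -14.5482°): 247.0 km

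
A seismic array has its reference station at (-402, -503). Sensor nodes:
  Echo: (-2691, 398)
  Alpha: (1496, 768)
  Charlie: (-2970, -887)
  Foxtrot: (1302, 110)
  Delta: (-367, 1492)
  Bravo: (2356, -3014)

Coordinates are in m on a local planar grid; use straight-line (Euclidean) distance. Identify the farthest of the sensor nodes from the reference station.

Bravo

Distance to each, sorted:
Bravo: 3729.8 m
Charlie: 2596.6 m
Echo: 2459.9 m
Alpha: 2284.3 m
Delta: 1995.3 m
Foxtrot: 1810.9 m
The farthest is Bravo at 3729.8 m.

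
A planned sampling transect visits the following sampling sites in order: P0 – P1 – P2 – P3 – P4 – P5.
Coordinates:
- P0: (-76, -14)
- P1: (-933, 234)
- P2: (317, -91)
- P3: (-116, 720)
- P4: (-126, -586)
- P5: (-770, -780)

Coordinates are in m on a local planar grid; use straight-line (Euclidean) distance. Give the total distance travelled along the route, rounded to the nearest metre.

5082 m

Leg distances:
P0→P1: 892.2 m  (cumulative 892.2 m)
P1→P2: 1291.6 m  (cumulative 2183.7 m)
P2→P3: 919.4 m  (cumulative 3103.1 m)
P3→P4: 1306.0 m  (cumulative 4409.1 m)
P4→P5: 672.6 m  (cumulative 5081.7 m)
Total route length ≈ 5082 m.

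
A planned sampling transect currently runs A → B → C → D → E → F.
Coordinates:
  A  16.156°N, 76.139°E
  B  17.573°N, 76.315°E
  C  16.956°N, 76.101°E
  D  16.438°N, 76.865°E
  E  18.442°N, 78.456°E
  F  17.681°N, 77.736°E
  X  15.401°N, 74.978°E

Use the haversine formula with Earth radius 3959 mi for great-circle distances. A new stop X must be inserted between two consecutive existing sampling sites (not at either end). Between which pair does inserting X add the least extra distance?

Added distance for inserting X between each consecutive pair:
A–B: 168.8 mi
B–C: 260.1 mi
C–D: 213.2 mi
D–E: 282.2 mi
E–F: 481.9 mi
Smallest added distance is 168.8 mi, inserting between A and B.

between A and B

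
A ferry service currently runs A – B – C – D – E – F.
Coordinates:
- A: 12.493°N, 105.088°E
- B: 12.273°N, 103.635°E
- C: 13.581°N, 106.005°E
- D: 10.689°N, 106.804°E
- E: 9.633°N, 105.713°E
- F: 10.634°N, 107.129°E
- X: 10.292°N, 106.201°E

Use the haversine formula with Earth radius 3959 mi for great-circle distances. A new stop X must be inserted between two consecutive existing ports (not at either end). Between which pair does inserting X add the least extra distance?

Added distance for inserting X between each consecutive pair:
A–B: 291.8 mi
B–C: 265.5 mi
C–D: 70.0 mi
D–E: 1.6 mi
E–F: 5.1 mi
Smallest added distance is 1.6 mi, inserting between D and E.

between D and E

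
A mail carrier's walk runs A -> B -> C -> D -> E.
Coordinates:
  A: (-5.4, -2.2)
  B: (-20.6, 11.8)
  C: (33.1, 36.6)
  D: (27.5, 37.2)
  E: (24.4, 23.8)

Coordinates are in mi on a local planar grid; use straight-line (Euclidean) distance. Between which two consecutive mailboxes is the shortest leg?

C–D

Leg distances:
A→B: 20.7 mi
B→C: 59.2 mi
C→D: 5.6 mi
D→E: 13.8 mi
The shortest leg is C–D at 5.6 mi.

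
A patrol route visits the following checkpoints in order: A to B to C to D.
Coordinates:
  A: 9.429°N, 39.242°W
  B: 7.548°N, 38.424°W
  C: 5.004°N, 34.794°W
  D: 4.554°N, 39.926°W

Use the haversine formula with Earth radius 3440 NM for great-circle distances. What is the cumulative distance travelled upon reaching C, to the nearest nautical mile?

388 NM

Leg distances:
A→B: 122.9 NM  (cumulative 122.9 NM)
B→C: 265.1 NM  (cumulative 388.0 NM)
Cumulative distance at C ≈ 388 NM.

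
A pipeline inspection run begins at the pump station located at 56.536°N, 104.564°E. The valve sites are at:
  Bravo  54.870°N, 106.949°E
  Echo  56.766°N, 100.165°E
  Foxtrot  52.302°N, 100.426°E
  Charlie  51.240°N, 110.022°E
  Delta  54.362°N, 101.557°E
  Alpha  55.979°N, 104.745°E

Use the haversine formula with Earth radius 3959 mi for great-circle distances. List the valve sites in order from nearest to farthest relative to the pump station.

Alpha, Bravo, Echo, Delta, Foxtrot, Charlie

Distance from the pump station at 56.536°N, 104.564°E to each:
Alpha 55.979°N, 104.745°E: 39.1 mi
Bravo 54.870°N, 106.949°E: 147.9 mi
Echo 56.766°N, 100.165°E: 167.8 mi
Delta 54.362°N, 101.557°E: 190.9 mi
Foxtrot 52.302°N, 100.426°E: 336.4 mi
Charlie 51.240°N, 110.022°E: 427.9 mi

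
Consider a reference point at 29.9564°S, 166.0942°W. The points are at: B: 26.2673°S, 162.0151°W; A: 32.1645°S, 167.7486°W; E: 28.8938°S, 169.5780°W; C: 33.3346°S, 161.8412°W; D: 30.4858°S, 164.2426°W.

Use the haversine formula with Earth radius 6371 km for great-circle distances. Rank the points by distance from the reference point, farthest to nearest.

Computing each great-circle distance from 29.9564°S, 166.0942°W:
B 26.2673°S, 162.0151°W: 572.9 km
C 33.3346°S, 161.8412°W: 550.5 km
E 28.8938°S, 169.5780°W: 357.5 km
A 32.1645°S, 167.7486°W: 291.7 km
D 30.4858°S, 164.2426°W: 187.4 km

B, C, E, A, D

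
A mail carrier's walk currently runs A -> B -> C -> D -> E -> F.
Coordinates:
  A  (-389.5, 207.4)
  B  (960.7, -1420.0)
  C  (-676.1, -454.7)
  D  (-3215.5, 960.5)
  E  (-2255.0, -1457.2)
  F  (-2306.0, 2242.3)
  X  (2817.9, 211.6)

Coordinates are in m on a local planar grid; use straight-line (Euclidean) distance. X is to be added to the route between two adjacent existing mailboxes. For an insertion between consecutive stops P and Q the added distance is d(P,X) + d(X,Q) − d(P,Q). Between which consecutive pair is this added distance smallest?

between A and B

Added distance for inserting X between each consecutive pair:
A–B: 3564.9 m
B–C: 4128.8 m
C–D: 6729.5 m
D–E: 8818.5 m
E–F: 7152.1 m
Smallest added distance is 3564.9 m, inserting between A and B.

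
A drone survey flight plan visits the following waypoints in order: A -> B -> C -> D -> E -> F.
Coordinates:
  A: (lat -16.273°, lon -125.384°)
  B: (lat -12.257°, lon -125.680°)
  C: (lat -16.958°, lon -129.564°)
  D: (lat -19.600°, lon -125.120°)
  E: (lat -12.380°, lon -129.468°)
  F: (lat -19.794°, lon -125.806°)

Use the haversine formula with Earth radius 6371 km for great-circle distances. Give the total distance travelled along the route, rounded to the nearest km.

Leg distances:
A→B: 447.7 km  (cumulative 447.7 km)
B→C: 669.2 km  (cumulative 1116.9 km)
C→D: 553.5 km  (cumulative 1670.4 km)
D→E: 927.5 km  (cumulative 2597.9 km)
E→F: 912.4 km  (cumulative 3510.2 km)
Total route length ≈ 3510 km.

3510 km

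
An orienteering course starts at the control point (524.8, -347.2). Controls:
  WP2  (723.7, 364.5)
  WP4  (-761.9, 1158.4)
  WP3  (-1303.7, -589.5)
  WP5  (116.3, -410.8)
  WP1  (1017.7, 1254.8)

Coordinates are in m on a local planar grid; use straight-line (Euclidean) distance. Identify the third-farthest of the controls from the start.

WP1

Distance to each, sorted:
WP4: 1980.5 m
WP3: 1844.5 m
WP1: 1676.1 m
WP2: 739.0 m
WP5: 413.4 m
The third-farthest is WP1 at 1676.1 m.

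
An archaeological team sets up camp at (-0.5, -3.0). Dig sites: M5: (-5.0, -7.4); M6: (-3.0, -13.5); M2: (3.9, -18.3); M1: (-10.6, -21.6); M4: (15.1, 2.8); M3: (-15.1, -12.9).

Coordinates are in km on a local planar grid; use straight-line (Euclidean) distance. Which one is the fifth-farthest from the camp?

Distance to each, sorted:
M1: 21.2 km
M3: 17.6 km
M4: 16.6 km
M2: 15.9 km
M6: 10.8 km
M5: 6.3 km
The fifth-farthest is M6 at 10.8 km.

M6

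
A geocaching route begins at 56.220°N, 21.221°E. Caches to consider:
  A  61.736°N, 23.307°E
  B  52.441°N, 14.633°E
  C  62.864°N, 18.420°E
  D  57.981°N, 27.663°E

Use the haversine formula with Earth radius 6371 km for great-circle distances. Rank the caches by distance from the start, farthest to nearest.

C, A, B, D

Computing each great-circle distance from 56.220°N, 21.221°E:
C 62.864°N, 18.420°E: 755.3 km
A 61.736°N, 23.307°E: 624.8 km
B 52.441°N, 14.633°E: 598.7 km
D 57.981°N, 27.663°E: 435.3 km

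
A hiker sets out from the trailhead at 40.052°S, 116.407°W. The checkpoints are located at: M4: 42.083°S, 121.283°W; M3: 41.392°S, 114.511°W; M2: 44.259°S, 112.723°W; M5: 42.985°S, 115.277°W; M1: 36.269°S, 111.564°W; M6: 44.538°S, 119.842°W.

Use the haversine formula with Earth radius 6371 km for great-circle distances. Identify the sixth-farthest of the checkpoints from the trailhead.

Distance to each, sorted:
M1: 596.7 km
M6: 573.1 km
M2: 557.6 km
M4: 466.9 km
M5: 339.4 km
M3: 218.5 km
The sixth-farthest is M3 at 218.5 km.

M3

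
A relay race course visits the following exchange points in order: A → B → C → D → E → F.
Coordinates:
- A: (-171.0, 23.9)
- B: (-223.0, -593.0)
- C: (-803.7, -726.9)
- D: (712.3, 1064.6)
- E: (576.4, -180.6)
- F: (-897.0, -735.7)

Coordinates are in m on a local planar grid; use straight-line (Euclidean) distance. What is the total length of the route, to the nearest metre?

Leg distances:
A→B: 619.1 m  (cumulative 619.1 m)
B→C: 595.9 m  (cumulative 1215.0 m)
C→D: 2346.9 m  (cumulative 3561.9 m)
D→E: 1252.6 m  (cumulative 4814.5 m)
E→F: 1574.5 m  (cumulative 6389.0 m)
Total route length ≈ 6389 m.

6389 m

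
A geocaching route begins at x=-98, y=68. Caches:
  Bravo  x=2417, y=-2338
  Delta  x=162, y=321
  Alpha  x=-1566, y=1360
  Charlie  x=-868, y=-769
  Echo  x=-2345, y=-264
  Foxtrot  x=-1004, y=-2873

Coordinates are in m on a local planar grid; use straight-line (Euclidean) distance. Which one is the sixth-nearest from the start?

Distances from the start (x=-98, y=68):
Delta: 362.8 m
Charlie: 1137.3 m
Alpha: 1955.6 m
Echo: 2271.4 m
Foxtrot: 3077.4 m
Bravo: 3480.5 m
The sixth-nearest is Bravo at 3480.5 m.

Bravo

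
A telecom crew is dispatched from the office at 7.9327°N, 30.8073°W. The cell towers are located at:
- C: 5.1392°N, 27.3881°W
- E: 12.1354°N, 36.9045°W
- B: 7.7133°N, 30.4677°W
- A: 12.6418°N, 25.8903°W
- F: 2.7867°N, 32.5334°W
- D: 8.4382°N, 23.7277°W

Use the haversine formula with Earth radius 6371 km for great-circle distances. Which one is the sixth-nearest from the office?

E

Distances from the office (7.9327°N, 30.8073°W):
B: 44.7 km
C: 489.0 km
F: 603.3 km
A: 750.6 km
D: 781.2 km
E: 814.8 km
The sixth-nearest is E at 814.8 km.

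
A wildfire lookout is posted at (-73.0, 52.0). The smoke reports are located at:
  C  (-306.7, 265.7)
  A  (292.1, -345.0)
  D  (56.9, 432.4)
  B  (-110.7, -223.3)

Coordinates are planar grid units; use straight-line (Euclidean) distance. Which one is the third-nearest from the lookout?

D

Distances from the lookout ((-73.0, 52.0)):
B: 277.9
C: 316.7
D: 402.0
A: 539.4
The third-nearest is D at 402.0.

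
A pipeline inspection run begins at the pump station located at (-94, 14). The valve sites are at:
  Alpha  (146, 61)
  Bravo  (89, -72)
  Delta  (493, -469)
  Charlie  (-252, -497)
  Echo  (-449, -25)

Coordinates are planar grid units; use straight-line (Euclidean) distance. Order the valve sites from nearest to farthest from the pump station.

Bravo, Alpha, Echo, Charlie, Delta

Distances from the pump station:
Bravo (89, -72): 202.2
Alpha (146, 61): 244.6
Echo (-449, -25): 357.1
Charlie (-252, -497): 534.9
Delta (493, -469): 760.2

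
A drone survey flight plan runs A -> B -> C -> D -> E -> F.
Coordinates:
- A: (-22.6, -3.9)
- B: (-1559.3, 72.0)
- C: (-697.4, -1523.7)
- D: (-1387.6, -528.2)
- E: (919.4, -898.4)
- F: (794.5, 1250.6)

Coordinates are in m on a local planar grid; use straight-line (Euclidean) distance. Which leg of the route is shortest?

Leg distances:
A→B: 1538.6 m
B→C: 1813.6 m
C→D: 1211.4 m
D→E: 2336.5 m
E→F: 2152.6 m
The shortest leg is C–D at 1211.4 m.

C–D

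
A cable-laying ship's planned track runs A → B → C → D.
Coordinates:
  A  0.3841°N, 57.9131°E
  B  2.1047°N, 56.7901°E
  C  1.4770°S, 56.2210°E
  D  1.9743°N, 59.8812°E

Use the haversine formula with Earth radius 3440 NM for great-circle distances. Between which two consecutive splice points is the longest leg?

Leg distances:
A→B: 123.3 NM
B→C: 217.7 NM
C→D: 302.0 NM
The longest leg is C–D at 302.0 NM.

C–D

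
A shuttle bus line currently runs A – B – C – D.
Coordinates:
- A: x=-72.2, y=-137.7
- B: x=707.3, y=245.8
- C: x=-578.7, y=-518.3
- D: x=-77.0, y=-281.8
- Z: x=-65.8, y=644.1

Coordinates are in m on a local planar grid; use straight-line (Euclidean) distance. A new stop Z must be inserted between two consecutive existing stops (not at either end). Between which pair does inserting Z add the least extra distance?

between B and C

Added distance for inserting Z between each consecutive pair:
A–B: 782.8 m
B–C: 644.3 m
C–D: 1641.8 m
Smallest added distance is 644.3 m, inserting between B and C.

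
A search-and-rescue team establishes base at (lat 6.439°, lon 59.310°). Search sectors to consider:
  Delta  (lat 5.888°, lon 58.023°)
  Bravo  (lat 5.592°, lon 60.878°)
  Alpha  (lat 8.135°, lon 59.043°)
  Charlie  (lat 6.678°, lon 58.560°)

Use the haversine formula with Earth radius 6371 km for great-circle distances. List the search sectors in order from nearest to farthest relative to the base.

Charlie, Delta, Alpha, Bravo

Distances from the base:
Charlie (lat 6.678°, lon 58.560°): 87.0 km
Delta (lat 5.888°, lon 58.023°): 154.9 km
Alpha (lat 8.135°, lon 59.043°): 190.9 km
Bravo (lat 5.592°, lon 60.878°): 197.3 km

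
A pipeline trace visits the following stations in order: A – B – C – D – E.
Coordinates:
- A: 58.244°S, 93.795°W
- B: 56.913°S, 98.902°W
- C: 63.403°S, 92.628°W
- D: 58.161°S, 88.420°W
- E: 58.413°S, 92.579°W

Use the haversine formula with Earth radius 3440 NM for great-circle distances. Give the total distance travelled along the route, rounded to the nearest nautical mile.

Leg distances:
A→B: 182.7 NM  (cumulative 182.7 NM)
B→C: 431.9 NM  (cumulative 614.6 NM)
C→D: 337.9 NM  (cumulative 952.5 NM)
D→E: 132.1 NM  (cumulative 1084.6 NM)
Total route length ≈ 1085 NM.

1085 NM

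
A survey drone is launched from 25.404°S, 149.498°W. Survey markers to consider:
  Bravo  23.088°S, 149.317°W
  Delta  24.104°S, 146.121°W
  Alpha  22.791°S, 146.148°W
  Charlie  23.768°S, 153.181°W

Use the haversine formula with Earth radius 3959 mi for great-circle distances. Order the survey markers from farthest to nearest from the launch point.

Computing each great-circle distance from 25.404°S, 149.498°W:
Alpha 22.791°S, 146.148°W: 277.9 mi
Charlie 23.768°S, 153.181°W: 257.5 mi
Delta 24.104°S, 146.121°W: 230.1 mi
Bravo 23.088°S, 149.317°W: 160.4 mi

Alpha, Charlie, Delta, Bravo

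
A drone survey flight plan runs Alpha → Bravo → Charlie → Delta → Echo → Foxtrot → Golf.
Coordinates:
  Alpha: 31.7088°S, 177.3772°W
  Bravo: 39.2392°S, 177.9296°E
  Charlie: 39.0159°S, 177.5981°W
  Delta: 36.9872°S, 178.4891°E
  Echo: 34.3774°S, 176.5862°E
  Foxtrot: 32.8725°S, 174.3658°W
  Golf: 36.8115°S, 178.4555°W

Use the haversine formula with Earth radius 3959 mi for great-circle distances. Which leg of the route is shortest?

Leg distances:
Alpha→Bravo: 583.3 mi
Bravo→Charlie: 240.2 mi
Charlie→Delta: 255.0 mi
Delta→Echo: 209.6 mi
Echo→Foxtrot: 530.7 mi
Foxtrot→Golf: 357.5 mi
The shortest leg is Delta–Echo at 209.6 mi.

Delta–Echo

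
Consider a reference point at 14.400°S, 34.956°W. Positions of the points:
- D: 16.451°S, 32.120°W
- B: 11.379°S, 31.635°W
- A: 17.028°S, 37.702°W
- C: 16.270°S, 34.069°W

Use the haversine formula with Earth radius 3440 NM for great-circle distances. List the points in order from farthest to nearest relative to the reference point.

Computing each great-circle distance from 14.400°S, 34.956°W:
B 11.379°S, 31.635°W: 265.8 NM
A 17.028°S, 37.702°W: 223.8 NM
D 16.451°S, 32.120°W: 205.2 NM
C 16.270°S, 34.069°W: 123.5 NM

B, A, D, C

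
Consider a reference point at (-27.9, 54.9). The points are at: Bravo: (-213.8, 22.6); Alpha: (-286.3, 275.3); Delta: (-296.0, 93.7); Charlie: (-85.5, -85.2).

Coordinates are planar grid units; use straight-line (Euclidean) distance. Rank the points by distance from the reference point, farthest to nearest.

Computing each straight-line distance from (-27.9, 54.9):
Alpha (-286.3, 275.3): 339.6
Delta (-296.0, 93.7): 270.9
Bravo (-213.8, 22.6): 188.7
Charlie (-85.5, -85.2): 151.5

Alpha, Delta, Bravo, Charlie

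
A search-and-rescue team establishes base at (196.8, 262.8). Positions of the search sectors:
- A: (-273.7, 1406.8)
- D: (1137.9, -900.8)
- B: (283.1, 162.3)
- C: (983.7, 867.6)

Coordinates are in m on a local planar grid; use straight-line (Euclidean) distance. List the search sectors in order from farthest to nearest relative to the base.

Distances from the base:
D (1137.9, -900.8): 1496.5 m
A (-273.7, 1406.8): 1237.0 m
C (983.7, 867.6): 992.5 m
B (283.1, 162.3): 132.5 m

D, A, C, B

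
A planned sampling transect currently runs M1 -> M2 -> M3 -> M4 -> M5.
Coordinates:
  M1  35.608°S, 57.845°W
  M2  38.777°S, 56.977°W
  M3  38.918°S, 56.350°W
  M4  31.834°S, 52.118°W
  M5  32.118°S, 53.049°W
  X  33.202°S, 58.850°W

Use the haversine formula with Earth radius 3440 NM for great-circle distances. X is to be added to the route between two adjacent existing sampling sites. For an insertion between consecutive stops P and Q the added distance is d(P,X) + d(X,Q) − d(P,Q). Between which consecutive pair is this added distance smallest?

between M3 and M4

Added distance for inserting X between each consecutive pair:
M1–M2: 304.9 NM
M2–M3: 680.3 NM
M3–M4: 241.5 NM
M4–M5: 600.4 NM
Smallest added distance is 241.5 NM, inserting between M3 and M4.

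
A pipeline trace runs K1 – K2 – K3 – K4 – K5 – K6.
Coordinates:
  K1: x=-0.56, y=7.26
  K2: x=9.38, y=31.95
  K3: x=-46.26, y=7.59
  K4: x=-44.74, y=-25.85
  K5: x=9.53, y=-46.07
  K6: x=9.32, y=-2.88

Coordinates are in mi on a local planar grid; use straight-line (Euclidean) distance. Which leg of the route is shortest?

Leg distances:
K1→K2: 26.6 mi
K2→K3: 60.7 mi
K3→K4: 33.5 mi
K4→K5: 57.9 mi
K5→K6: 43.2 mi
The shortest leg is K1–K2 at 26.6 mi.

K1–K2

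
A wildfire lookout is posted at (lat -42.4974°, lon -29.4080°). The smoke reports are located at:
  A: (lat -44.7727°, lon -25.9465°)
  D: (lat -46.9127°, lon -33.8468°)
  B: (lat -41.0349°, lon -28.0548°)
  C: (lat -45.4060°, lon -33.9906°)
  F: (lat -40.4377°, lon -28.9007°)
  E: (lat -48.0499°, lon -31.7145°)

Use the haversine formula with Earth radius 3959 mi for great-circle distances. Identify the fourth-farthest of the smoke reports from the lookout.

A

Distance to each, sorted:
E: 399.7 mi
D: 374.8 mi
C: 303.8 mi
A: 233.8 mi
F: 144.7 mi
B: 122.8 mi
The fourth-farthest is A at 233.8 mi.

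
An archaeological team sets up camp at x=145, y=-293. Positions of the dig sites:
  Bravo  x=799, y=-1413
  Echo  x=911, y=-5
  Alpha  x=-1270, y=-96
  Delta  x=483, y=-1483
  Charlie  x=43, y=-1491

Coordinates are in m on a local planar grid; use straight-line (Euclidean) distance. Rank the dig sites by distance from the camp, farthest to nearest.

Distances from the camp:
Alpha x=-1270, y=-96: 1428.6 m
Bravo x=799, y=-1413: 1297.0 m
Delta x=483, y=-1483: 1237.1 m
Charlie x=43, y=-1491: 1202.3 m
Echo x=911, y=-5: 818.4 m

Alpha, Bravo, Delta, Charlie, Echo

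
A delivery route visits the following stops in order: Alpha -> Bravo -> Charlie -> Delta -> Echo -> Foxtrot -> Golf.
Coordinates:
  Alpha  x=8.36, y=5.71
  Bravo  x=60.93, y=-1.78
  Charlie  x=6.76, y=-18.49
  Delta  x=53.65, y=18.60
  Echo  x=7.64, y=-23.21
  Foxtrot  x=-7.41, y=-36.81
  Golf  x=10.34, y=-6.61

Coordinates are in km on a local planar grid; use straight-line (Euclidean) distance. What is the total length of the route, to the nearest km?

Leg distances:
Alpha→Bravo: 53.1 km  (cumulative 53.1 km)
Bravo→Charlie: 56.7 km  (cumulative 109.8 km)
Charlie→Delta: 59.8 km  (cumulative 169.6 km)
Delta→Echo: 62.2 km  (cumulative 231.7 km)
Echo→Foxtrot: 20.3 km  (cumulative 252.0 km)
Foxtrot→Golf: 35.0 km  (cumulative 287.1 km)
Total route length ≈ 287 km.

287 km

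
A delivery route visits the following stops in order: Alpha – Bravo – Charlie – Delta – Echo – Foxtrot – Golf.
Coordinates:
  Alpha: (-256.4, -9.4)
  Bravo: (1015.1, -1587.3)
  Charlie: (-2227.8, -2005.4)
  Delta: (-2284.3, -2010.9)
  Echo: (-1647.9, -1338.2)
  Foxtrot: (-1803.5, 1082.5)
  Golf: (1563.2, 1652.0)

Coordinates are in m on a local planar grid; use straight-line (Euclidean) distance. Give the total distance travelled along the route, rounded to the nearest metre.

Leg distances:
Alpha→Bravo: 2026.4 m  (cumulative 2026.4 m)
Bravo→Charlie: 3269.7 m  (cumulative 5296.2 m)
Charlie→Delta: 56.8 m  (cumulative 5353.0 m)
Delta→Echo: 926.0 m  (cumulative 6279.0 m)
Echo→Foxtrot: 2425.7 m  (cumulative 8704.7 m)
Foxtrot→Golf: 3414.5 m  (cumulative 12119.2 m)
Total route length ≈ 12119 m.

12119 m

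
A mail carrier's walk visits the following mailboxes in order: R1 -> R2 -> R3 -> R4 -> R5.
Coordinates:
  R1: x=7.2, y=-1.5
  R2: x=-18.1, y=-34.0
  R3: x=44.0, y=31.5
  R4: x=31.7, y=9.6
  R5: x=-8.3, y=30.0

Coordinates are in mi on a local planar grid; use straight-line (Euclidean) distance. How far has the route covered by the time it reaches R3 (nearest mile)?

131 mi

Leg distances:
R1→R2: 41.2 mi  (cumulative 41.2 mi)
R2→R3: 90.3 mi  (cumulative 131.4 mi)
Cumulative distance at R3 ≈ 131 mi.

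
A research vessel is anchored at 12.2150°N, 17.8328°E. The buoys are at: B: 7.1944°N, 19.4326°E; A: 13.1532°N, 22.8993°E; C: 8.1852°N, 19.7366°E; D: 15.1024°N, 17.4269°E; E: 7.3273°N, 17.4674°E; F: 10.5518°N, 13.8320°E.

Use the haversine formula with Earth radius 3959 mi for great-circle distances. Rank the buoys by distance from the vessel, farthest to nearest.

Distance from the vessel at 12.2150°N, 17.8328°E to each:
B 7.1944°N, 19.4326°E: 363.6 mi
A 13.1532°N, 22.8993°E: 347.6 mi
E 7.3273°N, 17.4674°E: 338.6 mi
C 8.1852°N, 19.7366°E: 307.1 mi
F 10.5518°N, 13.8320°E: 294.4 mi
D 15.1024°N, 17.4269°E: 201.4 mi

B, A, E, C, F, D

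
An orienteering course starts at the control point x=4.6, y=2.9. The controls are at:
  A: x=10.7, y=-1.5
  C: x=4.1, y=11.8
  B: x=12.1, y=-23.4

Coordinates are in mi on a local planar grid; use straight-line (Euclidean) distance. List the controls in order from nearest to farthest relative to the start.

A, C, B

Distance from the start at x=4.6, y=2.9 to each:
A x=10.7, y=-1.5: 7.5 mi
C x=4.1, y=11.8: 8.9 mi
B x=12.1, y=-23.4: 27.3 mi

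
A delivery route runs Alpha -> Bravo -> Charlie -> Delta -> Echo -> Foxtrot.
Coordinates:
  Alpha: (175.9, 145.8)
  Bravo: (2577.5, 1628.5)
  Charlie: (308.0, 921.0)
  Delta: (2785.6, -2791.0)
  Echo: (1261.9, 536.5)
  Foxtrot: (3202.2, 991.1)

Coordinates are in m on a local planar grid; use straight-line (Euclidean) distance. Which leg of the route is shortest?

Echo–Foxtrot

Leg distances:
Alpha→Bravo: 2822.4 m
Bravo→Charlie: 2377.2 m
Charlie→Delta: 4462.9 m
Delta→Echo: 3659.8 m
Echo→Foxtrot: 1992.8 m
The shortest leg is Echo–Foxtrot at 1992.8 m.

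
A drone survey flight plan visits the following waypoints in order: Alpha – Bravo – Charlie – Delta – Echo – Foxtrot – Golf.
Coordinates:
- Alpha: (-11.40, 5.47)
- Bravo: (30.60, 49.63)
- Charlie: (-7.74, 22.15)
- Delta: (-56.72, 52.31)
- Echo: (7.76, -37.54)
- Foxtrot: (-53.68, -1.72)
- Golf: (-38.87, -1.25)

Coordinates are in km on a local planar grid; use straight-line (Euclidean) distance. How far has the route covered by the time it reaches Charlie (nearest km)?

Leg distances:
Alpha→Bravo: 60.9 km  (cumulative 60.9 km)
Bravo→Charlie: 47.2 km  (cumulative 108.1 km)
Cumulative distance at Charlie ≈ 108 km.

108 km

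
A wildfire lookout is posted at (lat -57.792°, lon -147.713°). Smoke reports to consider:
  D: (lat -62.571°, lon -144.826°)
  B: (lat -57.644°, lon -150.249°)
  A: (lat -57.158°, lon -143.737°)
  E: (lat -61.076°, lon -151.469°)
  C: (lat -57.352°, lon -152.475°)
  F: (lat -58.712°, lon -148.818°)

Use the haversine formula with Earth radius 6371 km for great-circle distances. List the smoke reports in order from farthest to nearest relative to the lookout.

Computing each great-circle distance from (lat -57.792°, lon -147.713°):
D (lat -62.571°, lon -144.826°): 554.7 km
E (lat -61.076°, lon -151.469°): 422.3 km
C (lat -57.352°, lon -152.475°): 288.1 km
A (lat -57.158°, lon -143.737°): 247.9 km
B (lat -57.644°, lon -150.249°): 151.5 km
F (lat -58.712°, lon -148.818°): 121.0 km

D, E, C, A, B, F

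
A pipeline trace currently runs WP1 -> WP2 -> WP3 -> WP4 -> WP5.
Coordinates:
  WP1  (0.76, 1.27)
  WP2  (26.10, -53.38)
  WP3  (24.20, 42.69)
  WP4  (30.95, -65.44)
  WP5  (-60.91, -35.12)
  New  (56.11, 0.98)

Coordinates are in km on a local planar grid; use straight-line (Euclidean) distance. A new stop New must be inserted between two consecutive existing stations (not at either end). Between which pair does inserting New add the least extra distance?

between WP3 and WP4

Added distance for inserting New between each consecutive pair:
WP1–WP2: 57.2 km
WP2–WP3: 18.5 km
WP3–WP4: 15.2 km
WP4–WP5: 96.8 km
Smallest added distance is 15.2 km, inserting between WP3 and WP4.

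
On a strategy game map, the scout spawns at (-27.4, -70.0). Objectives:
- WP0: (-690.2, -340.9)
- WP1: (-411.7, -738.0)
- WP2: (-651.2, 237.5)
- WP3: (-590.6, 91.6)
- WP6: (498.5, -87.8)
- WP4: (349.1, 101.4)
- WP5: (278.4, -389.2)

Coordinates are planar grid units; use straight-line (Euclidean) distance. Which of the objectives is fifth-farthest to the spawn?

WP6

Distance to each, sorted:
WP1: 770.7
WP0: 716.0
WP2: 695.5
WP3: 585.9
WP6: 526.2
WP5: 442.0
WP4: 413.7
The fifth-farthest is WP6 at 526.2.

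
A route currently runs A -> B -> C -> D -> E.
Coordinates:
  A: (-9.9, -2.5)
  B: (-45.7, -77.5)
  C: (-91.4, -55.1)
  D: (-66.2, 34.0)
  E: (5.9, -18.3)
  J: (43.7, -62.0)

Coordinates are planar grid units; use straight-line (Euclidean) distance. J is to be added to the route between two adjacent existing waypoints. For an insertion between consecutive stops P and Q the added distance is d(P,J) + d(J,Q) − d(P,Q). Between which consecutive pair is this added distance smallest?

Added distance for inserting J between each consecutive pair:
A–B: 87.7
B–C: 175.1
C–D: 188.6
D–E: 114.6
Smallest added distance is 87.7, inserting between A and B.

between A and B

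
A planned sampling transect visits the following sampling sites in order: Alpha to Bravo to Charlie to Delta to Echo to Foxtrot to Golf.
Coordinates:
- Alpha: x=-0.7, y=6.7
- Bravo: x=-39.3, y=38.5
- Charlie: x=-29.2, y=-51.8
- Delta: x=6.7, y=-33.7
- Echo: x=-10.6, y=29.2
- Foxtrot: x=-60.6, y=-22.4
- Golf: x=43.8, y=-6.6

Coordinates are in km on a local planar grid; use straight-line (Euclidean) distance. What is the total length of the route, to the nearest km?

424 km

Leg distances:
Alpha→Bravo: 50.0 km  (cumulative 50.0 km)
Bravo→Charlie: 90.9 km  (cumulative 140.9 km)
Charlie→Delta: 40.2 km  (cumulative 181.1 km)
Delta→Echo: 65.2 km  (cumulative 246.3 km)
Echo→Foxtrot: 71.9 km  (cumulative 318.2 km)
Foxtrot→Golf: 105.6 km  (cumulative 423.8 km)
Total route length ≈ 424 km.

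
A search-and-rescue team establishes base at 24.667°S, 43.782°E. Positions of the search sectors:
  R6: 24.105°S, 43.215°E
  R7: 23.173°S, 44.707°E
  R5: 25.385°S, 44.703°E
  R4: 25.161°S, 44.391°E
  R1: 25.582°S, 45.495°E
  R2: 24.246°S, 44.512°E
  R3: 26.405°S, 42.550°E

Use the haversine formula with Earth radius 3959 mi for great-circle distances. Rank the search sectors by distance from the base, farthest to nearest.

R3, R1, R7, R5, R2, R6, R4

Distances from the base:
R3 26.405°S, 42.550°E: 142.6 mi
R1 25.582°S, 45.495°E: 124.4 mi
R7 23.173°S, 44.707°E: 118.6 mi
R5 25.385°S, 44.703°E: 76.1 mi
R2 24.246°S, 44.512°E: 54.4 mi
R6 24.105°S, 43.215°E: 52.7 mi
R4 25.161°S, 44.391°E: 51.2 mi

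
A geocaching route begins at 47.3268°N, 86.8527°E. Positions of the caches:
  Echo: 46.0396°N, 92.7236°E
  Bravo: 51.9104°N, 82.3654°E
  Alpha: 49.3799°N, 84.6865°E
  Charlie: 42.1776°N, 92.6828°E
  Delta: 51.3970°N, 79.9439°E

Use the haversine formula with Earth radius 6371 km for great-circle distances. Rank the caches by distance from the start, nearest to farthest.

Distances from the start:
Alpha 49.3799°N, 84.6865°E: 278.8 km
Echo 46.0396°N, 92.7236°E: 470.0 km
Bravo 51.9104°N, 82.3654°E: 603.3 km
Delta 51.3970°N, 79.9439°E: 674.1 km
Charlie 42.1776°N, 92.6828°E: 734.3 km

Alpha, Echo, Bravo, Delta, Charlie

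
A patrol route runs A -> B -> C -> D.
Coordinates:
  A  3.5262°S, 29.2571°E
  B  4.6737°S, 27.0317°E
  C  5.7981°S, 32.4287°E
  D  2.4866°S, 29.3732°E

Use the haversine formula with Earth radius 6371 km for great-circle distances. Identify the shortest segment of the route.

Leg distances:
A→B: 277.8 km
B→C: 610.5 km
C→D: 500.4 km
The shortest leg is A–B at 277.8 km.

A–B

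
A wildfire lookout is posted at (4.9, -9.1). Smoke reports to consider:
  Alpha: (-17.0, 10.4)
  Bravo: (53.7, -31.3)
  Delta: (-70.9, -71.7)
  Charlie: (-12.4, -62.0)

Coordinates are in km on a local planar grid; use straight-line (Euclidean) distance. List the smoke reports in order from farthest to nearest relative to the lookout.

Computing each straight-line distance from (4.9, -9.1):
Delta (-70.9, -71.7): 98.3 km
Charlie (-12.4, -62.0): 55.7 km
Bravo (53.7, -31.3): 53.6 km
Alpha (-17.0, 10.4): 29.3 km

Delta, Charlie, Bravo, Alpha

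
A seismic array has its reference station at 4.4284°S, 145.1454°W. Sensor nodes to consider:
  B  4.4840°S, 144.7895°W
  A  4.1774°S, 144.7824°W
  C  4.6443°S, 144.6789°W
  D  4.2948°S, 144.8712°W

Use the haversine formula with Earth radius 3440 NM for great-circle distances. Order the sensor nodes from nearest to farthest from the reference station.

Distance from the reference station at 4.4284°S, 145.1454°W to each:
D 4.2948°S, 144.8712°W: 18.3 NM
B 4.4840°S, 144.7895°W: 21.6 NM
A 4.1774°S, 144.7824°W: 26.4 NM
C 4.6443°S, 144.6789°W: 30.8 NM

D, B, A, C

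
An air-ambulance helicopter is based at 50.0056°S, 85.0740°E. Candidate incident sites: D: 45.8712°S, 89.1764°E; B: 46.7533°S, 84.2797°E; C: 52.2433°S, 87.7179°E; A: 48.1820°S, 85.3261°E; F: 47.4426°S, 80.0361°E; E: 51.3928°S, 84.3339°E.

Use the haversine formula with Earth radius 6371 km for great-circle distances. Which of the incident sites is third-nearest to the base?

Distance to each, sorted:
E: 162.8 km
A: 203.6 km
C: 309.7 km
B: 366.4 km
F: 466.5 km
D: 551.8 km
The third-nearest is C at 309.7 km.

C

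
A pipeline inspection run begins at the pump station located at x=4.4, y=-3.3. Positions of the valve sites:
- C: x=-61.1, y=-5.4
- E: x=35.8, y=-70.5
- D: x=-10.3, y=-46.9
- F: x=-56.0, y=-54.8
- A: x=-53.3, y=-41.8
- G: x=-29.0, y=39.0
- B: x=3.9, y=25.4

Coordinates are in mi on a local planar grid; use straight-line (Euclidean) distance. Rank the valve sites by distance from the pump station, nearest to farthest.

B, D, G, C, A, E, F

Distances from the pump station:
B x=3.9, y=25.4: 28.7 mi
D x=-10.3, y=-46.9: 46.0 mi
G x=-29.0, y=39.0: 53.9 mi
C x=-61.1, y=-5.4: 65.5 mi
A x=-53.3, y=-41.8: 69.4 mi
E x=35.8, y=-70.5: 74.2 mi
F x=-56.0, y=-54.8: 79.4 mi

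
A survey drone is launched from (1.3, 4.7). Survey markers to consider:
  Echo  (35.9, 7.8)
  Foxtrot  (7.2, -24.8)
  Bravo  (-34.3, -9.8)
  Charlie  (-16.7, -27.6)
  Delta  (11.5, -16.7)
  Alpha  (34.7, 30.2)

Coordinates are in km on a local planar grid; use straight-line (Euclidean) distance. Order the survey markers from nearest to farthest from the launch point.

Computing each straight-line distance from (1.3, 4.7):
Delta (11.5, -16.7): 23.7 km
Foxtrot (7.2, -24.8): 30.1 km
Echo (35.9, 7.8): 34.7 km
Charlie (-16.7, -27.6): 37.0 km
Bravo (-34.3, -9.8): 38.4 km
Alpha (34.7, 30.2): 42.0 km

Delta, Foxtrot, Echo, Charlie, Bravo, Alpha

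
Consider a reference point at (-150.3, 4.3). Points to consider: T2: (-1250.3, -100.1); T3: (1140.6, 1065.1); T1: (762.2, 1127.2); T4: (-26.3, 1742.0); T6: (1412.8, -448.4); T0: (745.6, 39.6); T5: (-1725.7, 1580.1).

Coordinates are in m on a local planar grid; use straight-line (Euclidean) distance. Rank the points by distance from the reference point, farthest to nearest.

Computing each straight-line distance from (-150.3, 4.3):
T5 (-1725.7, 1580.1): 2228.2 m
T4 (-26.3, 1742.0): 1742.1 m
T3 (1140.6, 1065.1): 1670.8 m
T6 (1412.8, -448.4): 1627.3 m
T1 (762.2, 1127.2): 1446.9 m
T2 (-1250.3, -100.1): 1104.9 m
T0 (745.6, 39.6): 896.6 m

T5, T4, T3, T6, T1, T2, T0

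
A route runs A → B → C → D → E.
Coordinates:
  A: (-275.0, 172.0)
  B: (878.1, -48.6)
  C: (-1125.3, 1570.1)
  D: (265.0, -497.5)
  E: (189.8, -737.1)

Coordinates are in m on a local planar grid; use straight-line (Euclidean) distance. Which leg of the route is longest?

B–C

Leg distances:
A→B: 1174.0 m
B→C: 2575.6 m
C→D: 2491.6 m
D→E: 251.1 m
The longest leg is B–C at 2575.6 m.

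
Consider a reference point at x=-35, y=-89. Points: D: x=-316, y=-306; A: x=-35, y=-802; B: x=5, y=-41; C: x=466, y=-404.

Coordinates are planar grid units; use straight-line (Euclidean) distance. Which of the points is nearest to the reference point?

Distances from the reference point (x=-35, y=-89):
B: 62.5
D: 355.0
C: 591.8
A: 713.0
The nearest is B at 62.5.

B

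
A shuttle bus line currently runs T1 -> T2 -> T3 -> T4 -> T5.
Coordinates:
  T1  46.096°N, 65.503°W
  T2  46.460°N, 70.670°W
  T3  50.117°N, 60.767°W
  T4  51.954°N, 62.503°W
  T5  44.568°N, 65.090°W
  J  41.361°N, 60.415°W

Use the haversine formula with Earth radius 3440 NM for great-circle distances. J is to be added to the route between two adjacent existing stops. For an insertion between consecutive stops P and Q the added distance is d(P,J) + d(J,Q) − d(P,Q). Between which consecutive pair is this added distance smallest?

Added distance for inserting J between each consecutive pair:
T1–T2: 682.5 NM
T2–T3: 612.2 NM
T3–T4: 1039.3 NM
T4–T5: 467.9 NM
Smallest added distance is 467.9 NM, inserting between T4 and T5.

between T4 and T5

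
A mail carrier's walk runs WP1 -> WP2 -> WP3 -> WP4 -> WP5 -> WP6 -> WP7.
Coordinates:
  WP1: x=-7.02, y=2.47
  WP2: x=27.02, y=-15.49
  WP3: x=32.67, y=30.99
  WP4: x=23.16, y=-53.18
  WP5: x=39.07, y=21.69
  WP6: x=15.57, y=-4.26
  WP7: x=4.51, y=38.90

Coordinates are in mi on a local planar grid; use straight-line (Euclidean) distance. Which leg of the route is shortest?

Leg distances:
WP1→WP2: 38.5 mi
WP2→WP3: 46.8 mi
WP3→WP4: 84.7 mi
WP4→WP5: 76.5 mi
WP5→WP6: 35.0 mi
WP6→WP7: 44.6 mi
The shortest leg is WP5–WP6 at 35.0 mi.

WP5–WP6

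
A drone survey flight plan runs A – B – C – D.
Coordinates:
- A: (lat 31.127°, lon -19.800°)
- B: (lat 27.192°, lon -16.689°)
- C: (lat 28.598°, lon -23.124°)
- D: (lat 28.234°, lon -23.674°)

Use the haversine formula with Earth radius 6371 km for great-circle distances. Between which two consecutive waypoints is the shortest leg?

Leg distances:
A→B: 531.6 km
B→C: 651.3 km
C→D: 67.3 km
The shortest leg is C–D at 67.3 km.

C–D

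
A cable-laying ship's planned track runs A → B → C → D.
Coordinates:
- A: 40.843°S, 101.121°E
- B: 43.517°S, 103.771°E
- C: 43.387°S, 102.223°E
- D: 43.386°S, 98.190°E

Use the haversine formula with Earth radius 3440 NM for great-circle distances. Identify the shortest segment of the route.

Leg distances:
A→B: 199.2 NM
B→C: 67.9 NM
C→D: 176.0 NM
The shortest leg is B–C at 67.9 NM.

B–C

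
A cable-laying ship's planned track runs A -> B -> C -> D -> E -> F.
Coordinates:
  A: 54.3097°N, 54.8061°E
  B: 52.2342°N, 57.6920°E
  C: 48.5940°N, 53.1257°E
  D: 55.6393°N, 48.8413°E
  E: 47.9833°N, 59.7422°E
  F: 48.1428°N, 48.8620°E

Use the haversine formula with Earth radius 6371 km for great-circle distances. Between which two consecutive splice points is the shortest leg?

A–B

Leg distances:
A→B: 300.1 km
B→C: 518.0 km
C→D: 835.8 km
D→E: 1131.5 km
E→F: 808.1 km
The shortest leg is A–B at 300.1 km.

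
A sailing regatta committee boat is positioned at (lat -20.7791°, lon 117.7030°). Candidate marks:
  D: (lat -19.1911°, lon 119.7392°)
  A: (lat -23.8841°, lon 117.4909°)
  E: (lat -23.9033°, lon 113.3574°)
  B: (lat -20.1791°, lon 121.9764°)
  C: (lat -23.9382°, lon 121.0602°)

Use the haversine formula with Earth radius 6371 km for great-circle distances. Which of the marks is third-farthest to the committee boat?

Distance to each, sorted:
E: 566.0 km
C: 492.5 km
B: 450.1 km
A: 345.9 km
D: 276.5 km
The third-farthest is B at 450.1 km.

B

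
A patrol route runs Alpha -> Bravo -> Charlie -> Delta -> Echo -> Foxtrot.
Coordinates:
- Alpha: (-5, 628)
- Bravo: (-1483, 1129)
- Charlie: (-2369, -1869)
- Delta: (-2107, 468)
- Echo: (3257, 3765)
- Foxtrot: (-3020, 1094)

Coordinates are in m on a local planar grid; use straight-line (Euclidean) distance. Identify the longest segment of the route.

Leg distances:
Alpha→Bravo: 1560.6 m
Bravo→Charlie: 3126.2 m
Charlie→Delta: 2351.6 m
Delta→Echo: 6296.2 m
Echo→Foxtrot: 6821.7 m
The longest leg is Echo–Foxtrot at 6821.7 m.

Echo–Foxtrot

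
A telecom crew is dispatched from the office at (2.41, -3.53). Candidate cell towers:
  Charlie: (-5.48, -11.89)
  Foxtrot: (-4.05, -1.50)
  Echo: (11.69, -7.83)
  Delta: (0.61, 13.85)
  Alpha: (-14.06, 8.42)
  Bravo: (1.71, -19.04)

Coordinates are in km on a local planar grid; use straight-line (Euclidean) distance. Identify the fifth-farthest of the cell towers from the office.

Echo

Distances from the office ((2.41, -3.53)):
Alpha: 20.3 km
Delta: 17.5 km
Bravo: 15.5 km
Charlie: 11.5 km
Echo: 10.2 km
Foxtrot: 6.8 km
The fifth-farthest is Echo at 10.2 km.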